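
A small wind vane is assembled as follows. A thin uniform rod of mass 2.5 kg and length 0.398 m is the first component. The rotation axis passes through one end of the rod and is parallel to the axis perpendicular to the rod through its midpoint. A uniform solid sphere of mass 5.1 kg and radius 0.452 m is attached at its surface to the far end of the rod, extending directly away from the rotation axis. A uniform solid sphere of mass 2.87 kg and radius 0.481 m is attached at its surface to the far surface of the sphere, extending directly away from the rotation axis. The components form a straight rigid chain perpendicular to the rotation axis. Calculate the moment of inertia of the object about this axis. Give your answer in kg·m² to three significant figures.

Thin rod: I_cm = (1/12)ML² = (1/12)(2.5)(0.398)² = 0.033001 kg·m²; centre at d = 0.199 m, so the parallel axis theorem gives I = 0.033001 + (2.5)(0.199)² = 0.132 kg·m².
Solid sphere: I_cm = (2/5)MR² = (2/5)(5.1)(0.452)² = 0.41678 kg·m²; centre at d = 0.199 + 0.199 + 0.452 = 0.85 m, so the parallel axis theorem gives I = 0.41678 + (5.1)(0.85)² = 4.1015 kg·m².
Solid sphere: I_cm = (2/5)MR² = (2/5)(2.87)(0.481)² = 0.2656 kg·m²; centre at d = 0.199 + 0.199 + 0.452 + 0.452 + 0.481 = 1.783 m, so the parallel axis theorem gives I = 0.2656 + (2.87)(1.783)² = 9.3896 kg·m².
Total I = 0.132 + 4.1015 + 9.3896 = 13.623 kg·m².

13.6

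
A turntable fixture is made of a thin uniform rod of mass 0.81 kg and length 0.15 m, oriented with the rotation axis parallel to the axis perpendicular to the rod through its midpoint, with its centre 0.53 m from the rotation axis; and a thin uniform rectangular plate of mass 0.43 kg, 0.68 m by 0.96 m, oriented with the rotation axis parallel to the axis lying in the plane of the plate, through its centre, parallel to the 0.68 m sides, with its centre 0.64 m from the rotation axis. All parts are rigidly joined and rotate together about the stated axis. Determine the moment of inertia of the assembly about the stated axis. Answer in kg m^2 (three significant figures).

Thin rod: I_cm = (1/12)ML² = (1/12)(0.81)(0.15)² = 0.0015188 kg m^2; centre at d = 0.53 m, so the parallel axis theorem gives I = 0.0015188 + (0.81)(0.53)² = 0.22905 kg m^2.
Rectangular plate: I_cm = (1/12)Mb² = (1/12)(0.43)(0.96)² = 0.033024 kg m^2; centre at d = 0.64 m, so the parallel axis theorem gives I = 0.033024 + (0.43)(0.64)² = 0.20915 kg m^2.
Total I = 0.22905 + 0.20915 = 0.4382 kg m^2.

0.438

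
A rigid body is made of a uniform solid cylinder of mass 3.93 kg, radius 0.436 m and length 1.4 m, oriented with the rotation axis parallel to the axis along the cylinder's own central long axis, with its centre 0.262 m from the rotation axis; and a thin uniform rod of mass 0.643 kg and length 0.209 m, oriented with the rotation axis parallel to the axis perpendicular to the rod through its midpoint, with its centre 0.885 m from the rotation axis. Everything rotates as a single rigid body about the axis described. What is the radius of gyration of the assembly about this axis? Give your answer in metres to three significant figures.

Solid cylinder: I_cm = (1/2)MR² = (1/2)(3.93)(0.436)² = 0.37354 kg·m²; centre at d = 0.262 m, so I = I_cm + Md² gives I = 0.37354 + (3.93)(0.262)² = 0.64331 kg·m².
Thin rod: I_cm = (1/12)ML² = (1/12)(0.643)(0.209)² = 0.0023406 kg·m²; centre at d = 0.885 m, so I = I_cm + Md² gives I = 0.0023406 + (0.643)(0.885)² = 0.50595 kg·m².
Total I = 1.1493 kg·m²; total mass M = 4.573 kg.
k = √(I/M) = √(1.1493/4.573) = 0.50131 m.

0.501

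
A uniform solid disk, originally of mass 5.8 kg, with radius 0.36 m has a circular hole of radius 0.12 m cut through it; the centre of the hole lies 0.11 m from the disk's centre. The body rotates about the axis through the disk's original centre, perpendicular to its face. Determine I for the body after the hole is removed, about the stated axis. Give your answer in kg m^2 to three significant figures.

0.363

Unpierced body about its centre: I₀ = (1/2)MR² = (1/2)(5.8)(0.36)² = 0.37584 kg m^2.
The removed disk has mass m = M·(r/R)² = (5.8)(0.12/0.36)² = 0.64444 kg (same uniform areal density).
Its moment of inertia about the rotation axis (parallel-axis theorem): I_hole = (1/2)mr² + md² = (1/2)(0.64444)(0.12)² + (0.64444)(0.11)² = 0.012438 kg m^2.
Treating the hole as negative mass, I = I₀ − I_hole = 0.37584 − 0.012438 = 0.3634 kg m^2.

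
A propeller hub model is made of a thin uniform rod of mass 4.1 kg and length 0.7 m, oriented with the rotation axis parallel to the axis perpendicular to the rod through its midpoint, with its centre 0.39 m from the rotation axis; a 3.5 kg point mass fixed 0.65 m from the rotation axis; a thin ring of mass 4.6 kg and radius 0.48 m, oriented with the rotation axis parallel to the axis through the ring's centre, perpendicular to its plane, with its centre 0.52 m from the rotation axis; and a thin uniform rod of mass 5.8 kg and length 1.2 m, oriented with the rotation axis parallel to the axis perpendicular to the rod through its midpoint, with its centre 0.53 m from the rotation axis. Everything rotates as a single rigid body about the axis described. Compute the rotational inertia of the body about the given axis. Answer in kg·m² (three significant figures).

Thin rod: I_cm = (1/12)ML² = (1/12)(4.1)(0.7)² = 0.16742 kg·m²; centre at d = 0.39 m, so I = I_cm + Md² gives I = 0.16742 + (4.1)(0.39)² = 0.79103 kg·m².
Point mass: I_cm = 0; centre at d = 0.65 m, so I = I_cm + Md² gives I = 0 + (3.5)(0.65)² = 1.4788 kg·m².
Thin ring: I_cm = MR² = (4.6)(0.48)² = 1.0598 kg·m²; centre at d = 0.52 m, so I = I_cm + Md² gives I = 1.0598 + (4.6)(0.52)² = 2.3037 kg·m².
Thin rod: I_cm = (1/12)ML² = (1/12)(5.8)(1.2)² = 0.696 kg·m²; centre at d = 0.53 m, so I = I_cm + Md² gives I = 0.696 + (5.8)(0.53)² = 2.3252 kg·m².
Total I = 0.79103 + 1.4788 + 2.3037 + 2.3252 = 6.8987 kg·m².

6.90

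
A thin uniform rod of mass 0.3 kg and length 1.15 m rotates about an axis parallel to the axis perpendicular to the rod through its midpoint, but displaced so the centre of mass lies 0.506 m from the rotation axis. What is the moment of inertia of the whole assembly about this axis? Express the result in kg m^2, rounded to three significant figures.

0.110

I_cm = (1/12)ML² = (1/12)(0.3)(1.15)² = 0.033062 kg m^2; centre at d = 0.506 m, so I = I_cm + Md² gives I = 0.033062 + (0.3)(0.506)² = 0.10987 kg m^2.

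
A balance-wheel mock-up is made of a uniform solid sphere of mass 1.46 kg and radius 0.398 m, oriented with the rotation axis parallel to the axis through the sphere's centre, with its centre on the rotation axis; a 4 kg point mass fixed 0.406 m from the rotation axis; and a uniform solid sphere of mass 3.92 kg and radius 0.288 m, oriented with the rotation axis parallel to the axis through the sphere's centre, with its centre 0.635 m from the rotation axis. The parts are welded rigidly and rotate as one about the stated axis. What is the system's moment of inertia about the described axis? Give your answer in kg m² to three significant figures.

2.46

Solid sphere: I_cm = (2/5)MR² = (2/5)(1.46)(0.398)² = 0.092508 kg m²; axis through the centre, so I = 0.092508 kg m².
Point mass: I_cm = 0; centre at d = 0.406 m, so I = I_cm + Md² gives I = 0 + (4)(0.406)² = 0.65934 kg m².
Solid sphere: I_cm = (2/5)MR² = (2/5)(3.92)(0.288)² = 0.13006 kg m²; centre at d = 0.635 m, so I = I_cm + Md² gives I = 0.13006 + (3.92)(0.635)² = 1.7107 kg m².
Total I = 0.092508 + 0.65934 + 1.7107 = 2.4626 kg m².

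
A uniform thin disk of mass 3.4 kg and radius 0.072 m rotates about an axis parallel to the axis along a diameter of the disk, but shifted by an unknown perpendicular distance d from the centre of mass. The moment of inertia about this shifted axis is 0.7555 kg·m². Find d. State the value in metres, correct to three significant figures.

About the centre-of-mass axis, I_cm = (1/4)MR² = (1/4)(3.4)(0.072)² = 0.0044064 kg·m².
Parallel axis theorem: I = I_cm + Md², so Md² = 0.7555 − 0.0044064 = 0.75109 kg·m².
d = √(0.75109 / 3.4) = 0.47001 m.

0.470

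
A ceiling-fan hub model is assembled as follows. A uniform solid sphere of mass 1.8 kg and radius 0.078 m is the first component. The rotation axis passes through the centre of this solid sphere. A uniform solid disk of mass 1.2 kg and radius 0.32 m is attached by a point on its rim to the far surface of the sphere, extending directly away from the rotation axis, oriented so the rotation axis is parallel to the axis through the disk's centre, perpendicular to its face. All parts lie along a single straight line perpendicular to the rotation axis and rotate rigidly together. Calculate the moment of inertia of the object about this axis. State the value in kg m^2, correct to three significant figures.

0.256

Solid sphere: I_cm = (2/5)MR² = (2/5)(1.8)(0.078)² = 0.0043805 kg m^2; axis through the centre, so I = 0.0043805 kg m^2.
Solid disk: I_cm = (1/2)MR² = (1/2)(1.2)(0.32)² = 0.06144 kg m^2; centre at d = 0.078 + 0.32 = 0.398 m, so the parallel axis theorem gives I = 0.06144 + (1.2)(0.398)² = 0.25152 kg m^2.
Total I = 0.0043805 + 0.25152 = 0.25591 kg m^2.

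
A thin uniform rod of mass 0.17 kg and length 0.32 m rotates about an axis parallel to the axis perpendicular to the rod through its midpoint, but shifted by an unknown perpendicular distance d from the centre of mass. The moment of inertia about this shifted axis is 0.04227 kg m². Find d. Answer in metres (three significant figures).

About the centre-of-mass axis, I_cm = (1/12)ML² = (1/12)(0.17)(0.32)² = 0.0014507 kg m².
Parallel axis theorem: I = I_cm + Md², so Md² = 0.04227 − 0.0014507 = 0.040819 kg m².
d = √(0.040819 / 0.17) = 0.49001 m.

0.490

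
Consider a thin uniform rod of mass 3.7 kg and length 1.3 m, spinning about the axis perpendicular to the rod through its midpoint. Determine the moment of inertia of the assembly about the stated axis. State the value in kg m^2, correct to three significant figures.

I_cm = (1/12)ML² = (1/12)(3.7)(1.3)² = 0.52108 kg m^2; axis through the centre, so I = 0.52108 kg m^2.

0.521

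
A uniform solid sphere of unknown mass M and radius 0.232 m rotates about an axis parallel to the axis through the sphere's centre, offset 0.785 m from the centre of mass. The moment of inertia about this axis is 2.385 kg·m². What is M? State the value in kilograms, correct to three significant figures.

I = I_cm + Md² = (2/5)MR² + Md² = M·[0.4·(0.232)² + (0.785)²] = M·0.63775.
So M = 2.385 / 0.63775 = 3.7397 kg.

3.74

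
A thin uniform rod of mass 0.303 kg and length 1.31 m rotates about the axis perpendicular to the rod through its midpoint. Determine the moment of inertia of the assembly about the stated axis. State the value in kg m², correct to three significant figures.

0.0433

I_cm = (1/12)ML² = (1/12)(0.303)(1.31)² = 0.043332 kg m²; axis through the centre, so I = 0.043332 kg m².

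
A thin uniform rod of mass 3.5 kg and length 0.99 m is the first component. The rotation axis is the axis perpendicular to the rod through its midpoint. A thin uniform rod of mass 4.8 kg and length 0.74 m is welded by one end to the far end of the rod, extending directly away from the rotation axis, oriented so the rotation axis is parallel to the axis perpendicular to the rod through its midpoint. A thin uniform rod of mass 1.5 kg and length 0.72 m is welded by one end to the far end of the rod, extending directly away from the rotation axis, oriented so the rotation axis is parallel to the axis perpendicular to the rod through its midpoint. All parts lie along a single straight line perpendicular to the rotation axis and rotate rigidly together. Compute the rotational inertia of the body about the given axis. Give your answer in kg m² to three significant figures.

7.98

Thin rod: I_cm = (1/12)ML² = (1/12)(3.5)(0.99)² = 0.28586 kg m²; axis through the centre, so I = 0.28586 kg m².
Thin rod: I_cm = (1/12)ML² = (1/12)(4.8)(0.74)² = 0.21904 kg m²; centre at d = 0.495 + 0.37 = 0.865 m, so I = I_cm + Md² gives I = 0.21904 + (4.8)(0.865)² = 3.8105 kg m².
Thin rod: I_cm = (1/12)ML² = (1/12)(1.5)(0.72)² = 0.0648 kg m²; centre at d = 0.495 + 0.37 + 0.37 + 0.36 = 1.595 m, so I = I_cm + Md² gives I = 0.0648 + (1.5)(1.595)² = 3.8808 kg m².
Total I = 0.28586 + 3.8105 + 3.8808 = 7.9772 kg m².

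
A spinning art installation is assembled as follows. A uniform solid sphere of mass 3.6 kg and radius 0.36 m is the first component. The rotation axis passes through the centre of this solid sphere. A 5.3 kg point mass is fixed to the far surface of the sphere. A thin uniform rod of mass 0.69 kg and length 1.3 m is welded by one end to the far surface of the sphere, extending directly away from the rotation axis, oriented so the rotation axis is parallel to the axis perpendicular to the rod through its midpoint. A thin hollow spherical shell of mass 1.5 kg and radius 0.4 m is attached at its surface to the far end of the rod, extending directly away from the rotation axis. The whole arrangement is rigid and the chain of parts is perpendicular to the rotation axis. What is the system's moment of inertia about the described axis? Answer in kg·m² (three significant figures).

Solid sphere: I_cm = (2/5)MR² = (2/5)(3.6)(0.36)² = 0.18662 kg·m²; axis through the centre, so I = 0.18662 kg·m².
Point mass: I_cm = 0; centre at d = 0.36 m, so the parallel axis theorem gives I = 0 + (5.3)(0.36)² = 0.68688 kg·m².
Thin rod: I_cm = (1/12)ML² = (1/12)(0.69)(1.3)² = 0.097175 kg·m²; centre at d = 0.36 + 0.65 = 1.01 m, so the parallel axis theorem gives I = 0.097175 + (0.69)(1.01)² = 0.80104 kg·m².
Spherical shell: I_cm = (2/3)MR² = (2/3)(1.5)(0.4)² = 0.16 kg·m²; centre at d = 0.36 + 0.65 + 0.65 + 0.4 = 2.06 m, so the parallel axis theorem gives I = 0.16 + (1.5)(2.06)² = 6.5254 kg·m².
Total I = 0.18662 + 0.68688 + 0.80104 + 6.5254 = 8.1999 kg·m².

8.20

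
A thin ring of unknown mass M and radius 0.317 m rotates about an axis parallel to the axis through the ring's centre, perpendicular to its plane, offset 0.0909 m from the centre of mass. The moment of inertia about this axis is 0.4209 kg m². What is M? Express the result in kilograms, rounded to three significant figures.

I = I_cm + Md² = MR² + Md² = M·[1·(0.317)² + (0.0909)²] = M·0.10875.
So M = 0.4209 / 0.10875 = 3.8703 kg.

3.87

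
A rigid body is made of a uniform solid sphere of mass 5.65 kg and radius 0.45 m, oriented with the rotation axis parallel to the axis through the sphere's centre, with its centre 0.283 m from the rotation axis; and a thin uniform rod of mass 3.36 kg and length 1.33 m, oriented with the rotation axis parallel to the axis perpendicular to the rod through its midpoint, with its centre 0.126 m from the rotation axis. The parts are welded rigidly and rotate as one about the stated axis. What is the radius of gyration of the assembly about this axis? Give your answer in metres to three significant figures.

Solid sphere: I_cm = (2/5)MR² = (2/5)(5.65)(0.45)² = 0.45765 kg·m²; centre at d = 0.283 m, so I = I_cm + Md² gives I = 0.45765 + (5.65)(0.283)² = 0.91015 kg·m².
Thin rod: I_cm = (1/12)ML² = (1/12)(3.36)(1.33)² = 0.49529 kg·m²; centre at d = 0.126 m, so I = I_cm + Md² gives I = 0.49529 + (3.36)(0.126)² = 0.54864 kg·m².
Total I = 1.4588 kg·m²; total mass M = 9.01 kg.
k = √(I/M) = √(1.4588/9.01) = 0.40238 m.

0.402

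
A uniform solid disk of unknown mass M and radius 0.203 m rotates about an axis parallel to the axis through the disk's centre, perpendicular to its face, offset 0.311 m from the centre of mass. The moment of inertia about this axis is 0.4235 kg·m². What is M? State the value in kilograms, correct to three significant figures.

I = I_cm + Md² = (1/2)MR² + Md² = M·[0.5·(0.203)² + (0.311)²] = M·0.11733.
So M = 0.4235 / 0.11733 = 3.6096 kg.

3.61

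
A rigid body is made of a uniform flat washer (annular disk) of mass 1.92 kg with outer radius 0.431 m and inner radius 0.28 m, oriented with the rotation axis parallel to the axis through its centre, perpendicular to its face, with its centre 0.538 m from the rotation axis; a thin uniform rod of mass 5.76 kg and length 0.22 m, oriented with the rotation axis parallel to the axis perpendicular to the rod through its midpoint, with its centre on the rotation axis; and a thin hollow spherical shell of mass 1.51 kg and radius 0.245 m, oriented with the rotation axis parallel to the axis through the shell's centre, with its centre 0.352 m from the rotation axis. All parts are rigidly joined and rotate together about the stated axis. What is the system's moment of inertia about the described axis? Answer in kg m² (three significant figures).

1.08

Annular disk: I_cm = (1/2)M(R²+r²) = (1/2)(1.92)[(0.431)² + (0.28)²] = 0.25359 kg m²; centre at d = 0.538 m, so I = I_cm + Md² gives I = 0.25359 + (1.92)(0.538)² = 0.80933 kg m².
Thin rod: I_cm = (1/12)ML² = (1/12)(5.76)(0.22)² = 0.023232 kg m²; axis through the centre, so I = 0.023232 kg m².
Spherical shell: I_cm = (2/3)MR² = (2/3)(1.51)(0.245)² = 0.060425 kg m²; centre at d = 0.352 m, so I = I_cm + Md² gives I = 0.060425 + (1.51)(0.352)² = 0.24752 kg m².
Total I = 0.80933 + 0.023232 + 0.24752 = 1.0801 kg m².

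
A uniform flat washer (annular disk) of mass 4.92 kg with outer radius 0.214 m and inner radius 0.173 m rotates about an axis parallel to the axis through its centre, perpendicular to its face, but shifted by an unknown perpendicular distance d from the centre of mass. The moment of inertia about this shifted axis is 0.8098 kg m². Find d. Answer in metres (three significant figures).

About the centre-of-mass axis, I_cm = (1/2)M(R²+r²) = (1/2)(4.92)[(0.214)² + (0.173)²] = 0.18628 kg m².
Parallel axis theorem: I = I_cm + Md², so Md² = 0.8098 − 0.18628 = 0.62352 kg m².
d = √(0.62352 / 4.92) = 0.35599 m.

0.356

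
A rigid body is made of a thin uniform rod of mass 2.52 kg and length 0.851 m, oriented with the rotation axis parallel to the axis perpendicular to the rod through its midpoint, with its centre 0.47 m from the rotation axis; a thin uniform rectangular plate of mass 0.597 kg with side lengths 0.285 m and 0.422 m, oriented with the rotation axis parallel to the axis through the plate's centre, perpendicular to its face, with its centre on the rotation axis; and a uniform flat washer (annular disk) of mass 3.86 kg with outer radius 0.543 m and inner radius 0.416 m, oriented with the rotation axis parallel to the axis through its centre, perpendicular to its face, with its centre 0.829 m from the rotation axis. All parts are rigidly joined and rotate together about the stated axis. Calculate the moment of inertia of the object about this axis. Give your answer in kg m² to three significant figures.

Thin rod: I_cm = (1/12)ML² = (1/12)(2.52)(0.851)² = 0.15208 kg m²; centre at d = 0.47 m, so I = I_cm + Md² gives I = 0.15208 + (2.52)(0.47)² = 0.70875 kg m².
Rectangular plate: I_cm = (1/12)M(a²+b²) = (1/12)(0.597)[(0.285)² + (0.422)²] = 0.012901 kg m²; axis through the centre, so I = 0.012901 kg m².
Annular disk: I_cm = (1/2)M(R²+r²) = (1/2)(3.86)[(0.543)² + (0.416)²] = 0.90306 kg m²; centre at d = 0.829 m, so I = I_cm + Md² gives I = 0.90306 + (3.86)(0.829)² = 3.5558 kg m².
Total I = 0.70875 + 0.012901 + 3.5558 = 4.2775 kg m².

4.28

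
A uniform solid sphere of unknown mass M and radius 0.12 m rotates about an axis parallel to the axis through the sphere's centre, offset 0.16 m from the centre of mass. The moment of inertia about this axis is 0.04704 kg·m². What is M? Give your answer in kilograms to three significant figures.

1.50

I = I_cm + Md² = (2/5)MR² + Md² = M·[0.4·(0.12)² + (0.16)²] = M·0.03136.
So M = 0.04704 / 0.03136 = 1.5 kg.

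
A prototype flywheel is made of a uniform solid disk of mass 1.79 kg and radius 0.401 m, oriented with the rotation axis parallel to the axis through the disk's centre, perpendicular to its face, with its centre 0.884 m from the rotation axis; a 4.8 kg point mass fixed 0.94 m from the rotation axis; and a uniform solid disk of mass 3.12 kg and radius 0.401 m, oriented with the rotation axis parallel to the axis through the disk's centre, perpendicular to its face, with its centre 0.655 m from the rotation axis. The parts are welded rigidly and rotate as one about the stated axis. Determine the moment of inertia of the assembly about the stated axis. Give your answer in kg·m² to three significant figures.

7.37

Solid disk: I_cm = (1/2)MR² = (1/2)(1.79)(0.401)² = 0.14392 kg·m²; centre at d = 0.884 m, so the parallel axis theorem gives I = 0.14392 + (1.79)(0.884)² = 1.5427 kg·m².
Point mass: I_cm = 0; centre at d = 0.94 m, so the parallel axis theorem gives I = 0 + (4.8)(0.94)² = 4.2413 kg·m².
Solid disk: I_cm = (1/2)MR² = (1/2)(3.12)(0.401)² = 0.25085 kg·m²; centre at d = 0.655 m, so the parallel axis theorem gives I = 0.25085 + (3.12)(0.655)² = 1.5894 kg·m².
Total I = 1.5427 + 4.2413 + 1.5894 = 7.3734 kg·m².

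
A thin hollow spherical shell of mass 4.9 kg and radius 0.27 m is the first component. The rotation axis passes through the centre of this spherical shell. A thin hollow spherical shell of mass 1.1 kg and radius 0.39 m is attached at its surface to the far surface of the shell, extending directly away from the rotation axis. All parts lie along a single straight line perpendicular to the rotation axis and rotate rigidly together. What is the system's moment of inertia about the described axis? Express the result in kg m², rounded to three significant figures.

0.829

Spherical shell: I_cm = (2/3)MR² = (2/3)(4.9)(0.27)² = 0.23814 kg m²; axis through the centre, so I = 0.23814 kg m².
Spherical shell: I_cm = (2/3)MR² = (2/3)(1.1)(0.39)² = 0.11154 kg m²; centre at d = 0.27 + 0.39 = 0.66 m, so I = I_cm + Md² gives I = 0.11154 + (1.1)(0.66)² = 0.5907 kg m².
Total I = 0.23814 + 0.5907 = 0.82884 kg m².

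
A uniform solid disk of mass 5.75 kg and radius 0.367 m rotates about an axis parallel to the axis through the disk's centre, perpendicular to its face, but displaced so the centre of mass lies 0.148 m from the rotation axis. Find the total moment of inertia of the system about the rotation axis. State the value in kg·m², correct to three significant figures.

I_cm = (1/2)MR² = (1/2)(5.75)(0.367)² = 0.38723 kg·m²; centre at d = 0.148 m, so the parallel axis theorem gives I = 0.38723 + (5.75)(0.148)² = 0.51318 kg·m².

0.513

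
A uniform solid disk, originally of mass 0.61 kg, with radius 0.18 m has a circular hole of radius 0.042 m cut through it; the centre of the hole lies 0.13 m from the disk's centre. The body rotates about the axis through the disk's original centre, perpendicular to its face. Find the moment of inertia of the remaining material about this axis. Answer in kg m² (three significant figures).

Unpierced body about its centre: I₀ = (1/2)MR² = (1/2)(0.61)(0.18)² = 0.009882 kg m².
The removed disk has mass m = M·(r/R)² = (0.61)(0.042/0.18)² = 0.033211 kg (same uniform areal density).
Its moment of inertia about the rotation axis (parallel-axis theorem): I_hole = (1/2)mr² + md² = (1/2)(0.033211)(0.042)² + (0.033211)(0.13)² = 0.00059056 kg m².
Treating the hole as negative mass, I = I₀ − I_hole = 0.009882 − 0.00059056 = 0.0092914 kg m².

0.00929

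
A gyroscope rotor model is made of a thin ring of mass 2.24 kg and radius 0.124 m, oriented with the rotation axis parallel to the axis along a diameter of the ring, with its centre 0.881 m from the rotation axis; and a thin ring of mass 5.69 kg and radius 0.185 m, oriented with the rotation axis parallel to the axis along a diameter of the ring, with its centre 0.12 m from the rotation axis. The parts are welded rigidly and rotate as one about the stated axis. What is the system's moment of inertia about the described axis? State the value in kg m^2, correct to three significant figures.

1.94

Thin ring: I_cm = (1/2)MR² = (1/2)(2.24)(0.124)² = 0.017221 kg m^2; centre at d = 0.881 m, so I = I_cm + Md² gives I = 0.017221 + (2.24)(0.881)² = 1.7558 kg m^2.
Thin ring: I_cm = (1/2)MR² = (1/2)(5.69)(0.185)² = 0.09737 kg m^2; centre at d = 0.12 m, so I = I_cm + Md² gives I = 0.09737 + (5.69)(0.12)² = 0.17931 kg m^2.
Total I = 1.7558 + 0.17931 = 1.9351 kg m^2.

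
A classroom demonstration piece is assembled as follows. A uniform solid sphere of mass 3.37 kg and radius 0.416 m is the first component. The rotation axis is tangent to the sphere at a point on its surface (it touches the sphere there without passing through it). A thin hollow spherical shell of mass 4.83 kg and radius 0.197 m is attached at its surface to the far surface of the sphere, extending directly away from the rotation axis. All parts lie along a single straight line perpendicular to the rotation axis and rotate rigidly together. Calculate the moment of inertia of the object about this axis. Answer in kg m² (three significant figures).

Solid sphere: I_cm = (2/5)MR² = (2/5)(3.37)(0.416)² = 0.23328 kg m²; centre at d = 0.416 m, so I = I_cm + Md² gives I = 0.23328 + (3.37)(0.416)² = 0.81648 kg m².
Spherical shell: I_cm = (2/3)MR² = (2/3)(4.83)(0.197)² = 0.12496 kg m²; centre at d = 0.416 + 0.416 + 0.197 = 1.029 m, so I = I_cm + Md² gives I = 0.12496 + (4.83)(1.029)² = 5.2392 kg m².
Total I = 0.81648 + 5.2392 = 6.0556 kg m².

6.06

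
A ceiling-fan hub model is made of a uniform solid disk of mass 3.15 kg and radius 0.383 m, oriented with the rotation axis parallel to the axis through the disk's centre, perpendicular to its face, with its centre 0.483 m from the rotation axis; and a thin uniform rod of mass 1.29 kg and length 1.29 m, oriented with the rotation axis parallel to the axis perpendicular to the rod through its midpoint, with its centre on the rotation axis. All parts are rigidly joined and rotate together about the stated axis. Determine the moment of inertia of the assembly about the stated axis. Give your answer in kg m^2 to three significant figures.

1.14

Solid disk: I_cm = (1/2)MR² = (1/2)(3.15)(0.383)² = 0.23104 kg m^2; centre at d = 0.483 m, so the parallel axis theorem gives I = 0.23104 + (3.15)(0.483)² = 0.9659 kg m^2.
Thin rod: I_cm = (1/12)ML² = (1/12)(1.29)(1.29)² = 0.17889 kg m^2; axis through the centre, so I = 0.17889 kg m^2.
Total I = 0.9659 + 0.17889 = 1.1448 kg m^2.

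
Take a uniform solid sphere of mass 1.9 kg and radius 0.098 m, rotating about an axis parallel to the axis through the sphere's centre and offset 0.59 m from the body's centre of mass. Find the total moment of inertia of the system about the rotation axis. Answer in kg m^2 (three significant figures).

0.669

I_cm = (2/5)MR² = (2/5)(1.9)(0.098)² = 0.007299 kg m^2; centre at d = 0.59 m, so I = I_cm + Md² gives I = 0.007299 + (1.9)(0.59)² = 0.66869 kg m^2.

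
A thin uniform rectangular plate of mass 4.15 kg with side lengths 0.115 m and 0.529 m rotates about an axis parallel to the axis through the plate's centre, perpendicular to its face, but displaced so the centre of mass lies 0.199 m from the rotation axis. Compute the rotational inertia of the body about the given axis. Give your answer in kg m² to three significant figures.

I_cm = (1/12)M(a²+b²) = (1/12)(4.15)[(0.115)² + (0.529)²] = 0.10135 kg m²; centre at d = 0.199 m, so the parallel axis theorem gives I = 0.10135 + (4.15)(0.199)² = 0.2657 kg m².

0.266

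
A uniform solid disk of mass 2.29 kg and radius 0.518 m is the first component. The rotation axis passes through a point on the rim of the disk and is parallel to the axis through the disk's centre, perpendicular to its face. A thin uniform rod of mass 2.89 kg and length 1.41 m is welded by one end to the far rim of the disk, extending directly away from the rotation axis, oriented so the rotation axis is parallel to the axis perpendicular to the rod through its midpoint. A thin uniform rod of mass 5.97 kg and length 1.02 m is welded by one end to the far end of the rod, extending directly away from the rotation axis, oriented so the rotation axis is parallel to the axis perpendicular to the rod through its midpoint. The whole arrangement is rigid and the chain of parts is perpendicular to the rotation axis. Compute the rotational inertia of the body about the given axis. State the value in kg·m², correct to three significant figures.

Solid disk: I_cm = (1/2)MR² = (1/2)(2.29)(0.518)² = 0.30723 kg·m²; centre at d = 0.518 m, so the parallel axis theorem gives I = 0.30723 + (2.29)(0.518)² = 0.92169 kg·m².
Thin rod: I_cm = (1/12)ML² = (1/12)(2.89)(1.41)² = 0.4788 kg·m²; centre at d = 0.518 + 0.518 + 0.705 = 1.741 m, so the parallel axis theorem gives I = 0.4788 + (2.89)(1.741)² = 9.2386 kg·m².
Thin rod: I_cm = (1/12)ML² = (1/12)(5.97)(1.02)² = 0.5176 kg·m²; centre at d = 0.518 + 0.518 + 0.705 + 0.705 + 0.51 = 2.956 m, so the parallel axis theorem gives I = 0.5176 + (5.97)(2.956)² = 52.683 kg·m².
Total I = 0.92169 + 9.2386 + 52.683 = 62.843 kg·m².

62.8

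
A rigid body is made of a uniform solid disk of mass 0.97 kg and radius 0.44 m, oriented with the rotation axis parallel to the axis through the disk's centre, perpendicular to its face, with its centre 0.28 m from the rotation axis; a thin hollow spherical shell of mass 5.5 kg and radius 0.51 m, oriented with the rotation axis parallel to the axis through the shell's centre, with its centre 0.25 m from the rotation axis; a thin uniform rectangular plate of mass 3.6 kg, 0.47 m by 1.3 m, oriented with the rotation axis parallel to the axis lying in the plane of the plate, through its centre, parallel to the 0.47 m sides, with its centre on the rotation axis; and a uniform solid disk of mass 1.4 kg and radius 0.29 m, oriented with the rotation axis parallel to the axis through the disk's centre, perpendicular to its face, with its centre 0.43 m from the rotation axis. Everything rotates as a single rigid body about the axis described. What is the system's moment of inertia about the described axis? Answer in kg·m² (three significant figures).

Solid disk: I_cm = (1/2)MR² = (1/2)(0.97)(0.44)² = 0.093896 kg·m²; centre at d = 0.28 m, so the parallel axis theorem gives I = 0.093896 + (0.97)(0.28)² = 0.16994 kg·m².
Spherical shell: I_cm = (2/3)MR² = (2/3)(5.5)(0.51)² = 0.9537 kg·m²; centre at d = 0.25 m, so the parallel axis theorem gives I = 0.9537 + (5.5)(0.25)² = 1.2974 kg·m².
Rectangular plate: I_cm = (1/12)Mb² = (1/12)(3.6)(1.3)² = 0.507 kg·m²; axis through the centre, so I = 0.507 kg·m².
Solid disk: I_cm = (1/2)MR² = (1/2)(1.4)(0.29)² = 0.05887 kg·m²; centre at d = 0.43 m, so the parallel axis theorem gives I = 0.05887 + (1.4)(0.43)² = 0.31773 kg·m².
Total I = 0.16994 + 1.2974 + 0.507 + 0.31773 = 2.2921 kg·m².

2.29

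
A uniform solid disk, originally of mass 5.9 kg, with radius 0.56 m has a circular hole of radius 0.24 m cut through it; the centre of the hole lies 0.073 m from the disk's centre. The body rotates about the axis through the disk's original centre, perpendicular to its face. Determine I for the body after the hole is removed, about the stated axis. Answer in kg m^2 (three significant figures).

Unpierced body about its centre: I₀ = (1/2)MR² = (1/2)(5.9)(0.56)² = 0.92512 kg m^2.
The removed disk has mass m = M·(r/R)² = (5.9)(0.24/0.56)² = 1.0837 kg (same uniform areal density).
Its moment of inertia about the rotation axis (parallel-axis theorem): I_hole = (1/2)mr² + md² = (1/2)(1.0837)(0.24)² + (1.0837)(0.073)² = 0.036985 kg m^2.
Treating the hole as negative mass, I = I₀ − I_hole = 0.92512 − 0.036985 = 0.88814 kg m^2.

0.888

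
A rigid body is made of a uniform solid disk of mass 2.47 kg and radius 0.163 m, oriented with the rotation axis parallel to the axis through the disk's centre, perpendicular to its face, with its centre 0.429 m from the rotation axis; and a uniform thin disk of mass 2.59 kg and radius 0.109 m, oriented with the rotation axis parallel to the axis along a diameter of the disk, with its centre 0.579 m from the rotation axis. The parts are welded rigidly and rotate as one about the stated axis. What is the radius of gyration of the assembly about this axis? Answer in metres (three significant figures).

Solid disk: I_cm = (1/2)MR² = (1/2)(2.47)(0.163)² = 0.032813 kg m^2; centre at d = 0.429 m, so the parallel axis theorem gives I = 0.032813 + (2.47)(0.429)² = 0.48739 kg m^2.
Thin disk: I_cm = (1/4)MR² = (1/4)(2.59)(0.109)² = 0.0076929 kg m^2; centre at d = 0.579 m, so the parallel axis theorem gives I = 0.0076929 + (2.59)(0.579)² = 0.87597 kg m^2.
Total I = 1.3634 kg m^2; total mass M = 5.06 kg.
k = √(I/M) = √(1.3634/5.06) = 0.51908 m.

0.519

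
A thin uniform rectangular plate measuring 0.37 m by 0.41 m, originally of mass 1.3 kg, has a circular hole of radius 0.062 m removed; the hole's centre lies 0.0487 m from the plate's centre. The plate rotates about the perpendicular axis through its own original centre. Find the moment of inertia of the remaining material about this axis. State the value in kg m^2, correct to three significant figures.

0.0326

Unpierced body about its centre: I₀ = (1/12)M(a²+b²) = (1/12)(1.3)[(0.37)² + (0.41)²] = 0.033042 kg m^2.
The removed disk has mass m = M·πr²/(ab) = (1.3)·π(0.062)²/(0.37·0.41) = 0.10349 kg (same uniform areal density).
Its moment of inertia about the rotation axis (parallel-axis theorem): I_hole = (1/2)mr² + md² = (1/2)(0.10349)(0.062)² + (0.10349)(0.0487)² = 0.00044435 kg m^2.
Treating the hole as negative mass, I = I₀ − I_hole = 0.033042 − 0.00044435 = 0.032597 kg m^2.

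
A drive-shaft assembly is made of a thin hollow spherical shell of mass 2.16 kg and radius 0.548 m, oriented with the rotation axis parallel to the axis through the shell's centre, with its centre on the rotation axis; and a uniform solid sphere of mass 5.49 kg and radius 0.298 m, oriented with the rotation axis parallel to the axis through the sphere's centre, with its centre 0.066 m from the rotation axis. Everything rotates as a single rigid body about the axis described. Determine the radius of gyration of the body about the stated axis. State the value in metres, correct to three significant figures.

Spherical shell: I_cm = (2/3)MR² = (2/3)(2.16)(0.548)² = 0.43244 kg m^2; axis through the centre, so I = 0.43244 kg m^2.
Solid sphere: I_cm = (2/5)MR² = (2/5)(5.49)(0.298)² = 0.19501 kg m^2; centre at d = 0.066 m, so I = I_cm + Md² gives I = 0.19501 + (5.49)(0.066)² = 0.21893 kg m^2.
Total I = 0.65137 kg m^2; total mass M = 7.65 kg.
k = √(I/M) = √(0.65137/7.65) = 0.2918 m.

0.292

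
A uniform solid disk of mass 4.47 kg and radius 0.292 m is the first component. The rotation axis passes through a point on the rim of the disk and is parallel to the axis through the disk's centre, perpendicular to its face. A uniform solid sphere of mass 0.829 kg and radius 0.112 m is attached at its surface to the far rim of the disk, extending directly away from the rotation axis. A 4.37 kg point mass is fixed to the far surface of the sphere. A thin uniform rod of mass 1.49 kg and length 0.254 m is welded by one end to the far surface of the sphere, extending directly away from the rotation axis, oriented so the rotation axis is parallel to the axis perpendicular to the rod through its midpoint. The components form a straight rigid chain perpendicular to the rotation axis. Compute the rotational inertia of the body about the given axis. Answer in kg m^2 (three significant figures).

5.14

Solid disk: I_cm = (1/2)MR² = (1/2)(4.47)(0.292)² = 0.19057 kg m^2; centre at d = 0.292 m, so the parallel axis theorem gives I = 0.19057 + (4.47)(0.292)² = 0.5717 kg m^2.
Solid sphere: I_cm = (2/5)MR² = (2/5)(0.829)(0.112)² = 0.0041596 kg m^2; centre at d = 0.292 + 0.292 + 0.112 = 0.696 m, so the parallel axis theorem gives I = 0.0041596 + (0.829)(0.696)² = 0.40574 kg m^2.
Point mass: I_cm = 0; centre at d = 0.292 + 0.292 + 0.112 + 0.112 = 0.808 m, so the parallel axis theorem gives I = 0 + (4.37)(0.808)² = 2.853 kg m^2.
Thin rod: I_cm = (1/12)ML² = (1/12)(1.49)(0.254)² = 0.0080107 kg m^2; centre at d = 0.292 + 0.292 + 0.112 + 0.112 + 0.127 = 0.935 m, so the parallel axis theorem gives I = 0.0080107 + (1.49)(0.935)² = 1.3106 kg m^2.
Total I = 0.5717 + 0.40574 + 2.853 + 1.3106 = 5.1411 kg m^2.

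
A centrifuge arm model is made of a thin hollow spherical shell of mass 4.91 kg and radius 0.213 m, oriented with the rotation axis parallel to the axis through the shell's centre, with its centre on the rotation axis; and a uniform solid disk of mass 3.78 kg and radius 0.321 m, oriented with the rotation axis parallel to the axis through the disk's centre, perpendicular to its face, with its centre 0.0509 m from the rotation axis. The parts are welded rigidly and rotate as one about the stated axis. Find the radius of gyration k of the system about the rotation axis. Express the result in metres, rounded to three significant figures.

0.202

Spherical shell: I_cm = (2/3)MR² = (2/3)(4.91)(0.213)² = 0.14851 kg m^2; axis through the centre, so I = 0.14851 kg m^2.
Solid disk: I_cm = (1/2)MR² = (1/2)(3.78)(0.321)² = 0.19475 kg m^2; centre at d = 0.0509 m, so I = I_cm + Md² gives I = 0.19475 + (3.78)(0.0509)² = 0.20454 kg m^2.
Total I = 0.35305 kg m^2; total mass M = 8.69 kg.
k = √(I/M) = √(0.35305/8.69) = 0.20156 m.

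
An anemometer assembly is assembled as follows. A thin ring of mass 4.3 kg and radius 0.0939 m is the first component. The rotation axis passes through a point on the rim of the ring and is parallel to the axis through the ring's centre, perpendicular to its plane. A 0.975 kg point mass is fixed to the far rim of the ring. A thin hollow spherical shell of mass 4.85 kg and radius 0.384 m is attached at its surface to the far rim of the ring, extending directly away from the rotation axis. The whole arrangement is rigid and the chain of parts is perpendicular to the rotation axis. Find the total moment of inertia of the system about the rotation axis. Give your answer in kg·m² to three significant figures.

2.17

Thin ring: I_cm = MR² = (4.3)(0.0939)² = 0.037914 kg·m²; centre at d = 0.0939 m, so I = I_cm + Md² gives I = 0.037914 + (4.3)(0.0939)² = 0.075828 kg·m².
Point mass: I_cm = 0; centre at d = 0.0939 + 0.0939 = 0.1878 m, so I = I_cm + Md² gives I = 0 + (0.975)(0.1878)² = 0.034387 kg·m².
Spherical shell: I_cm = (2/3)MR² = (2/3)(4.85)(0.384)² = 0.47677 kg·m²; centre at d = 0.0939 + 0.0939 + 0.384 = 0.5718 m, so I = I_cm + Md² gives I = 0.47677 + (4.85)(0.5718)² = 2.0625 kg·m².
Total I = 0.075828 + 0.034387 + 2.0625 = 2.1727 kg·m².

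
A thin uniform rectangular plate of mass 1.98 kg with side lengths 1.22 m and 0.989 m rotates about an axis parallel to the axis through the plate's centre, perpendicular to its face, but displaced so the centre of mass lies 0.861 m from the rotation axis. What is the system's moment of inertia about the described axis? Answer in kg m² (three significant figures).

1.87

I_cm = (1/12)M(a²+b²) = (1/12)(1.98)[(1.22)² + (0.989)²] = 0.40698 kg m²; centre at d = 0.861 m, so I = I_cm + Md² gives I = 0.40698 + (1.98)(0.861)² = 1.8748 kg m².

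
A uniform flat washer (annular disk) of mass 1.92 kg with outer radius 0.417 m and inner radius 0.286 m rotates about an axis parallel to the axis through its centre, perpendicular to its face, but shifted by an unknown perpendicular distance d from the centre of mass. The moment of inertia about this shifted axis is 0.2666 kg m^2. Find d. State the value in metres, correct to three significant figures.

0.105

About the centre-of-mass axis, I_cm = (1/2)M(R²+r²) = (1/2)(1.92)[(0.417)² + (0.286)²] = 0.24546 kg m^2.
Parallel axis theorem: I = I_cm + Md², so Md² = 0.2666 − 0.24546 = 0.021142 kg m^2.
d = √(0.021142 / 1.92) = 0.10494 m.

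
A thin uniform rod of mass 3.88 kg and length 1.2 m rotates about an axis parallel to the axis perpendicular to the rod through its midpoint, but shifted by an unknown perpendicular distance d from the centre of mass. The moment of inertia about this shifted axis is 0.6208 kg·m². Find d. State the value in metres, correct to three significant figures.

About the centre-of-mass axis, I_cm = (1/12)ML² = (1/12)(3.88)(1.2)² = 0.4656 kg·m².
Parallel axis theorem: I = I_cm + Md², so Md² = 0.6208 − 0.4656 = 0.1552 kg·m².
d = √(0.1552 / 3.88) = 0.2 m.

0.200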